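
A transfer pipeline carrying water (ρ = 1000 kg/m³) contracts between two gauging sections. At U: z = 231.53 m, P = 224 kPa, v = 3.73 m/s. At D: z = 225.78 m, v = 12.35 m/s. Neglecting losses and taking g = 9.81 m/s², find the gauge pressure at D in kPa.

Pressure head at U: ψ₁ = P₁/(ρg) = 224×1000 / (1000 × 9.81) = 22.83 m.
Velocity heads: v₁²/2g = 3.73²/19.62 = 0.709 m; v₂²/2g = 12.35²/19.62 = 7.774 m.
Total head H = z₁ + ψ₁ + v₁²/2g = 231.53 + 22.83 + 0.709 = 255.07 m.
ψ₂ = H − z₂ − v₂²/2g = 255.07 − 225.78 − 7.774 = 21.52 m.
P₂ = ρgψ₂ = 1000 × 9.81 × 21.52 ≈ 211 kPa.

P₂ ≈ 211 kPa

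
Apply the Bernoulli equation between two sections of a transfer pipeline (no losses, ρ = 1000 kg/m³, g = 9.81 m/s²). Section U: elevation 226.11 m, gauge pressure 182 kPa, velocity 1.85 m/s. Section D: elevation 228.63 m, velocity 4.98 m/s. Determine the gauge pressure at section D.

P₂ ≈ 147 kPa

Pressure head at U: ψ₁ = P₁/(ρg) = 182×1000 / (1000 × 9.81) = 18.55 m.
Velocity heads: v₁²/2g = 1.85²/19.62 = 0.174 m; v₂²/2g = 4.98²/19.62 = 1.264 m.
Total head H = z₁ + ψ₁ + v₁²/2g = 226.11 + 18.55 + 0.174 = 244.83 m.
ψ₂ = H − z₂ − v₂²/2g = 244.83 − 228.63 − 1.264 = 14.94 m.
P₂ = ρgψ₂ = 1000 × 9.81 × 14.94 ≈ 147 kPa.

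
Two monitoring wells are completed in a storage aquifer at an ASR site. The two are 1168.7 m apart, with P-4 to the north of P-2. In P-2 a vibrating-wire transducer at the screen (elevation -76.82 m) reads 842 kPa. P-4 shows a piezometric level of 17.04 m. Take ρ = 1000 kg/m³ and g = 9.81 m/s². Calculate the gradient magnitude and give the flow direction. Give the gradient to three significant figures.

i ≈ 0.00687; groundwater flows toward the south

Pressure head at P-2: ψ = P/(ρg) = 842×1000 / (1000 × 9.81) = 85.83 m.
Total head at P-2: h = z + ψ = -76.82 + 85.83 = 9.01 m.
Total head at P-4: h = 17.04 m (water level in the piezometer is the total head).
Head difference: h(P-2) − h(P-4) = 9.01 − 17.04 = -8.03 m.
Hydraulic gradient: i = |Δh| / L = 8.03 / 1168.7 = 0.00687.
Flow is from higher to lower head: from P-4 toward P-2, i.e. toward the south.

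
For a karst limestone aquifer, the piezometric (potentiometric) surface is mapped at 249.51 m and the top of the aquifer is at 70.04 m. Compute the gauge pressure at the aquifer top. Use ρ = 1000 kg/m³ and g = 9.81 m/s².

P ≈ 1760 kPa

Pressure head at the aquifer top: ψ = h − z = 249.51 − 70.04 = 179.47 m.
P = ρgψ = 1000 × 9.81 × 179.47 = 1760601 Pa ≈ 1760 kPa.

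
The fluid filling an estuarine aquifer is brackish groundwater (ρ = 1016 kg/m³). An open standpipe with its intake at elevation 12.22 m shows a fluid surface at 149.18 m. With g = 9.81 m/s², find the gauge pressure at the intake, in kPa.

Pressure head ψ = h − z = 149.18 − 12.22 = 136.96 m.
P = ρgψ = 1016 × 9.81 × 136.96 = 1365075 Pa ≈ 1370 kPa.

P ≈ 1370 kPa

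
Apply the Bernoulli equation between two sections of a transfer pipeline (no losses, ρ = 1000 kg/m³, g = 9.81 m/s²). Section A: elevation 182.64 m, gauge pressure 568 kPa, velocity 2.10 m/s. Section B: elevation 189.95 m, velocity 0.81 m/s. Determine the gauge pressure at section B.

Pressure head at A: ψ₁ = P₁/(ρg) = 568×1000 / (1000 × 9.81) = 57.90 m.
Velocity heads: v₁²/2g = 2.10²/19.62 = 0.225 m; v₂²/2g = 0.81²/19.62 = 0.033 m.
Total head H = z₁ + ψ₁ + v₁²/2g = 182.64 + 57.90 + 0.225 = 240.76 m.
ψ₂ = H − z₂ − v₂²/2g = 240.76 − 189.95 − 0.033 = 50.78 m.
P₂ = ρgψ₂ = 1000 × 9.81 × 50.78 ≈ 498 kPa.

P₂ ≈ 498 kPa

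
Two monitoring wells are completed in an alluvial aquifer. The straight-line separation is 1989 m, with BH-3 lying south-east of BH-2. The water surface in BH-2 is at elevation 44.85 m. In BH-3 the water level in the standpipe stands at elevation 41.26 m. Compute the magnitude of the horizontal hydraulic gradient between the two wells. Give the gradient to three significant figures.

i ≈ 0.00180

Total head at BH-2: h = 44.85 m (water level in the piezometer is the total head).
Total head at BH-3: h = 41.26 m (water level in the piezometer is the total head).
Head difference: h(BH-2) − h(BH-3) = 44.85 − 41.26 = 3.59 m.
Hydraulic gradient: i = |Δh| / L = 3.59 / 1989 = 0.00180.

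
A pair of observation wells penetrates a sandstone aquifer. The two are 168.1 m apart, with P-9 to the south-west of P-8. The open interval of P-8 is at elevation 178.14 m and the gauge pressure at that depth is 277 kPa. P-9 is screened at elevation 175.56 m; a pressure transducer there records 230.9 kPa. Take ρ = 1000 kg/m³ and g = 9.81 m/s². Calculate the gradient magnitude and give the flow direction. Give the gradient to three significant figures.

Pressure head at P-8: ψ = P/(ρg) = 277×1000 / (1000 × 9.81) = 28.24 m.
Total head at P-8: h = z + ψ = 178.14 + 28.24 = 206.38 m.
Pressure head at P-9: ψ = P/(ρg) = 230.9×1000 / (1000 × 9.81) = 23.54 m.
Total head at P-9: h = z + ψ = 175.56 + 23.54 = 199.10 m.
Head difference: h(P-8) − h(P-9) = 206.38 − 199.10 = 7.28 m.
Hydraulic gradient: i = |Δh| / L = 7.28 / 168.1 = 0.0433.
Flow is from higher to lower head: from P-8 toward P-9, i.e. toward the south-west.

i ≈ 0.0433; groundwater flows toward the south-west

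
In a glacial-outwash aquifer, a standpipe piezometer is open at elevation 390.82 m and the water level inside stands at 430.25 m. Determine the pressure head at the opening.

ψ ≈ 39.43 m

Total head h = 430.25 m (the water-surface elevation in the piezometer).
Pressure head ψ = h − z = 430.25 − 390.82 = 39.43 m.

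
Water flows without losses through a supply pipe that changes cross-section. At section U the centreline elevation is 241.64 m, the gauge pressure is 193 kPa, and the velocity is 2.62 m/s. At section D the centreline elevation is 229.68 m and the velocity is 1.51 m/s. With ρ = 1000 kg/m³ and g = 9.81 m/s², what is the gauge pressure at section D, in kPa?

Pressure head at U: ψ₁ = P₁/(ρg) = 193×1000 / (1000 × 9.81) = 19.67 m.
Velocity heads: v₁²/2g = 2.62²/19.62 = 0.350 m; v₂²/2g = 1.51²/19.62 = 0.116 m.
Total head H = z₁ + ψ₁ + v₁²/2g = 241.64 + 19.67 + 0.350 = 261.66 m.
ψ₂ = H − z₂ − v₂²/2g = 261.66 − 229.68 − 0.116 = 31.86 m.
P₂ = ρgψ₂ = 1000 × 9.81 × 31.86 ≈ 313 kPa.

P₂ ≈ 313 kPa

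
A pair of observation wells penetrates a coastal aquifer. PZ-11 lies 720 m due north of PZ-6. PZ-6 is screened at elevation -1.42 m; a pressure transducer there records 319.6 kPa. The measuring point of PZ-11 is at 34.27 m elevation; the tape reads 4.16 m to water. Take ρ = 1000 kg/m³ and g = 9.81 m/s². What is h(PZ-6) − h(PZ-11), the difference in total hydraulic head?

Pressure head at PZ-6: ψ = P/(ρg) = 319.6×1000 / (1000 × 9.81) = 32.58 m.
Total head at PZ-6: h = z + ψ = -1.42 + 32.58 = 31.16 m.
Total head at PZ-11: h = 34.27 − 4.16 = 30.11 m.
Head difference: h(PZ-6) − h(PZ-11) = 31.16 − 30.11 = 1.05 m.

Δh ≈ 1.05 m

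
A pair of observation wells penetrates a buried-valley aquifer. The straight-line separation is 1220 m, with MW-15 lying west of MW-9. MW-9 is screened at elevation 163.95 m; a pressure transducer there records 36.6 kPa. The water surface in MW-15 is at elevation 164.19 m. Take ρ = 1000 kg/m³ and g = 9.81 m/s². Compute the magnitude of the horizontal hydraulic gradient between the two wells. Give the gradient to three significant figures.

i ≈ 0.00286

Pressure head at MW-9: ψ = P/(ρg) = 36.6×1000 / (1000 × 9.81) = 3.73 m.
Total head at MW-9: h = z + ψ = 163.95 + 3.73 = 167.68 m.
Total head at MW-15: h = 164.19 m (water level in the piezometer is the total head).
Head difference: h(MW-9) − h(MW-15) = 167.68 − 164.19 = 3.49 m.
Hydraulic gradient: i = |Δh| / L = 3.49 / 1220 = 0.00286.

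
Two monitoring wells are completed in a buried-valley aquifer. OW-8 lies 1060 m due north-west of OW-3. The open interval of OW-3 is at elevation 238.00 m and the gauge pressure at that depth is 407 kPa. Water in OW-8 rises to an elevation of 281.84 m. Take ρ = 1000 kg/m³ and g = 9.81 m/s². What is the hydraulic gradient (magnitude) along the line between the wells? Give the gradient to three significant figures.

i ≈ 0.00222

Pressure head at OW-3: ψ = P/(ρg) = 407×1000 / (1000 × 9.81) = 41.49 m.
Total head at OW-3: h = z + ψ = 238.00 + 41.49 = 279.49 m.
Total head at OW-8: h = 281.84 m (water level in the piezometer is the total head).
Head difference: h(OW-3) − h(OW-8) = 279.49 − 281.84 = -2.35 m.
Hydraulic gradient: i = |Δh| / L = 2.35 / 1060 = 0.00222.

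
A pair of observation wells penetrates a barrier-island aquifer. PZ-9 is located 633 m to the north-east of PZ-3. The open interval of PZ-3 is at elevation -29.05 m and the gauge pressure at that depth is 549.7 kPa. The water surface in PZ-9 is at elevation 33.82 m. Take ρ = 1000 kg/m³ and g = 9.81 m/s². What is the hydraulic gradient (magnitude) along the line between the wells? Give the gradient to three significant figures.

Pressure head at PZ-3: ψ = P/(ρg) = 549.7×1000 / (1000 × 9.81) = 56.03 m.
Total head at PZ-3: h = z + ψ = -29.05 + 56.03 = 26.98 m.
Total head at PZ-9: h = 33.82 m (water level in the piezometer is the total head).
Head difference: h(PZ-3) − h(PZ-9) = 26.98 − 33.82 = -6.84 m.
Hydraulic gradient: i = |Δh| / L = 6.84 / 633 = 0.0108.

i ≈ 0.0108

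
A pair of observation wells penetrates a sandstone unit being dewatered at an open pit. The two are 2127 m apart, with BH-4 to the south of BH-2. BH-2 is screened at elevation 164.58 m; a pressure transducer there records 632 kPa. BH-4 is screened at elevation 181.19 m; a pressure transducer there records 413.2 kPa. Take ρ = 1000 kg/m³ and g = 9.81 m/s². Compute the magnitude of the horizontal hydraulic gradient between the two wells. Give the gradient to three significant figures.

Pressure head at BH-2: ψ = P/(ρg) = 632×1000 / (1000 × 9.81) = 64.42 m.
Total head at BH-2: h = z + ψ = 164.58 + 64.42 = 229.00 m.
Pressure head at BH-4: ψ = P/(ρg) = 413.2×1000 / (1000 × 9.81) = 42.12 m.
Total head at BH-4: h = z + ψ = 181.19 + 42.12 = 223.31 m.
Head difference: h(BH-2) − h(BH-4) = 229.00 − 223.31 = 5.69 m.
Hydraulic gradient: i = |Δh| / L = 5.69 / 2127 = 0.00268.

i ≈ 0.00268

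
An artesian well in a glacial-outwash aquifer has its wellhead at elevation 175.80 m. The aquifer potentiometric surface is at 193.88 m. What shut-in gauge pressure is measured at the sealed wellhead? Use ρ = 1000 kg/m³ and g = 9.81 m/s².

Head above the cap: Δh = 193.88 − 175.80 = 18.08 m.
P = ρgΔh = 1000 × 9.81 × 18.08 = 177365 Pa ≈ 177 kPa.

P ≈ 177 kPa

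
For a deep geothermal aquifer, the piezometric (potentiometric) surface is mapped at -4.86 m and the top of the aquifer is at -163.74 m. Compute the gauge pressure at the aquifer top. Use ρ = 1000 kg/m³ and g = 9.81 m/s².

Pressure head at the aquifer top: ψ = h − z = -4.86 − (-163.74) = 158.88 m.
P = ρgψ = 1000 × 9.81 × 158.88 = 1558613 Pa ≈ 1560 kPa.

P ≈ 1560 kPa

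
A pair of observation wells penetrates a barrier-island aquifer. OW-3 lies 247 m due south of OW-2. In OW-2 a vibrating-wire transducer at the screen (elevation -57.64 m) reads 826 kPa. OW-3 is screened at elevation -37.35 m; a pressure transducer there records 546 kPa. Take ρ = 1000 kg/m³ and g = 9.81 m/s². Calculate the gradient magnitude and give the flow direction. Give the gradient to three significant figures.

Pressure head at OW-2: ψ = P/(ρg) = 826×1000 / (1000 × 9.81) = 84.20 m.
Total head at OW-2: h = z + ψ = -57.64 + 84.20 = 26.56 m.
Pressure head at OW-3: ψ = P/(ρg) = 546×1000 / (1000 × 9.81) = 55.66 m.
Total head at OW-3: h = z + ψ = -37.35 + 55.66 = 18.31 m.
Head difference: h(OW-2) − h(OW-3) = 26.56 − 18.31 = 8.25 m.
Hydraulic gradient: i = |Δh| / L = 8.25 / 247 = 0.0334.
Flow is from higher to lower head: from OW-2 toward OW-3, i.e. toward the south.

i ≈ 0.0334; groundwater flows toward the south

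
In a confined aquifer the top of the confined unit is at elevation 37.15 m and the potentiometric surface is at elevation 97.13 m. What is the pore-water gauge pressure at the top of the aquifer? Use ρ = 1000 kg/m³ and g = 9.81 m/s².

Pressure head at the aquifer top: ψ = h − z = 97.13 − 37.15 = 59.98 m.
P = ρgψ = 1000 × 9.81 × 59.98 = 588404 Pa ≈ 588 kPa.

P ≈ 588 kPa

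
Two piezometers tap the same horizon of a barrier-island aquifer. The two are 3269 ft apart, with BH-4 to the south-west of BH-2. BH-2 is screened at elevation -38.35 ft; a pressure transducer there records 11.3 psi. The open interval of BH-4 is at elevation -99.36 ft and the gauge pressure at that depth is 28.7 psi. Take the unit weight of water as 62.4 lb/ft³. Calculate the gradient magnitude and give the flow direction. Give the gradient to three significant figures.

i ≈ 0.00638; groundwater flows toward the south-west

Pressure head at BH-2: ψ = 144·P/γ = 144 × 11.3 / 62.4 = 26.08 ft.
Total head at BH-2: h = z + ψ = -38.35 + 26.08 = -12.27 ft.
Pressure head at BH-4: ψ = 144·P/γ = 144 × 28.7 / 62.4 = 66.23 ft.
Total head at BH-4: h = z + ψ = -99.36 + 66.23 = -33.13 ft.
Head difference: h(BH-2) − h(BH-4) = -12.27 − (-33.13) = 20.86 ft.
Hydraulic gradient: i = |Δh| / L = 20.86 / 3269 = 0.00638.
Flow is from higher to lower head: from BH-2 toward BH-4, i.e. toward the south-west.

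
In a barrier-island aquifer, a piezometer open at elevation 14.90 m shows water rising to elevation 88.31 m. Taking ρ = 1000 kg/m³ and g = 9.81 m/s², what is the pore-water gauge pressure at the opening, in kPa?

P ≈ 720 kPa

Pressure head ψ = h − z = 88.31 − 14.90 = 73.41 m.
P = ρgψ = 1000 × 9.81 × 73.41 = 720152 Pa ≈ 720 kPa.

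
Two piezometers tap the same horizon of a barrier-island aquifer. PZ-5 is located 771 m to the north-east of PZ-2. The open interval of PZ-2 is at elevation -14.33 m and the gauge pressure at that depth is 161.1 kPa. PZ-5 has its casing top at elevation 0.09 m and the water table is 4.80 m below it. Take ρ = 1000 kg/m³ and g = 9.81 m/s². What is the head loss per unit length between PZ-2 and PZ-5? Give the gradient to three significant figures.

Pressure head at PZ-2: ψ = P/(ρg) = 161.1×1000 / (1000 × 9.81) = 16.42 m.
Total head at PZ-2: h = z + ψ = -14.33 + 16.42 = 2.09 m.
Total head at PZ-5: h = 0.09 − 4.80 = -4.71 m.
Head difference: h(PZ-2) − h(PZ-5) = 2.09 − (-4.71) = 6.80 m.
Hydraulic gradient: i = |Δh| / L = 6.80 / 771 = 0.00882.

i ≈ 0.00882 m/m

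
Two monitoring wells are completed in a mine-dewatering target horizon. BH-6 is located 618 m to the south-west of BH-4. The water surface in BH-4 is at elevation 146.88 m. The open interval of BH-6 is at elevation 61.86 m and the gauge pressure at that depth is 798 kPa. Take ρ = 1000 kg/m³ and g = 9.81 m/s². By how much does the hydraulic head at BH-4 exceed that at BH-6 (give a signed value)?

Δh ≈ 3.67 m

Total head at BH-4: h = 146.88 m (water level in the piezometer is the total head).
Pressure head at BH-6: ψ = P/(ρg) = 798×1000 / (1000 × 9.81) = 81.35 m.
Total head at BH-6: h = z + ψ = 61.86 + 81.35 = 143.21 m.
Head difference: h(BH-4) − h(BH-6) = 146.88 − 143.21 = 3.67 m.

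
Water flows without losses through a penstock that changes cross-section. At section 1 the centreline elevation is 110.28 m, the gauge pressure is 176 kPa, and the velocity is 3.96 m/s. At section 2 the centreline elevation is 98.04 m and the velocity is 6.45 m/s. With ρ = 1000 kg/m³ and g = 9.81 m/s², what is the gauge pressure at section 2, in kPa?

P₂ ≈ 283 kPa

Pressure head at 1: ψ₁ = P₁/(ρg) = 176×1000 / (1000 × 9.81) = 17.94 m.
Velocity heads: v₁²/2g = 3.96²/19.62 = 0.799 m; v₂²/2g = 6.45²/19.62 = 2.120 m.
Total head H = z₁ + ψ₁ + v₁²/2g = 110.28 + 17.94 + 0.799 = 129.02 m.
ψ₂ = H − z₂ − v₂²/2g = 129.02 − 98.04 − 2.120 = 28.86 m.
P₂ = ρgψ₂ = 1000 × 9.81 × 28.86 ≈ 283 kPa.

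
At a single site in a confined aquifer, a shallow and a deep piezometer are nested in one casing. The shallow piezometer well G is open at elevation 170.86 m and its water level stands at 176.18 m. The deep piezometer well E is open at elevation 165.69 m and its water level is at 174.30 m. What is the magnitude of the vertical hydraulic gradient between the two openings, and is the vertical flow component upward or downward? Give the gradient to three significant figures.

|i_v| ≈ 0.364; vertical flow is downward

Total head at well G: h = 176.18 m (water level in the standpipe).
Total head at well E: h = 174.30 m.
Δh = h(well G) − h(well E) = 176.18 − 174.30 = 1.88 m.
Vertical separation Δz = 170.86 − 165.69 = 5.17 m.
|i_v| = |Δh| / Δz = 1.88 / 5.17 = 0.364.
Head is higher in the shallow piezometer, so vertical flow is downward (recharge condition).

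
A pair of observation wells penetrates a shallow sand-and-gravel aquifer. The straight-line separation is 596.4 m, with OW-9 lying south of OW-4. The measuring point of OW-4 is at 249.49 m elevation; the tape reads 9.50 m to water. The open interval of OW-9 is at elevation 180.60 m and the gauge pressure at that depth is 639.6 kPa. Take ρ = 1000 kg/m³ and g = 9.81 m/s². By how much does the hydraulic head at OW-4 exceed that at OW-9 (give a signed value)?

Δh ≈ -5.81 m

Total head at OW-4: h = 249.49 − 9.50 = 239.99 m.
Pressure head at OW-9: ψ = P/(ρg) = 639.6×1000 / (1000 × 9.81) = 65.20 m.
Total head at OW-9: h = z + ψ = 180.60 + 65.20 = 245.80 m.
Head difference: h(OW-4) − h(OW-9) = 239.99 − 245.80 = -5.81 m.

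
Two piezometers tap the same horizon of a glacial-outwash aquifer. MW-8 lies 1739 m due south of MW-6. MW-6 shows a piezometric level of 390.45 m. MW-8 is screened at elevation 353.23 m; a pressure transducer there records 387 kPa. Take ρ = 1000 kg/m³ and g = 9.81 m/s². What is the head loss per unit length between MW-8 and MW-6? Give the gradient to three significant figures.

Total head at MW-6: h = 390.45 m (water level in the piezometer is the total head).
Pressure head at MW-8: ψ = P/(ρg) = 387×1000 / (1000 × 9.81) = 39.45 m.
Total head at MW-8: h = z + ψ = 353.23 + 39.45 = 392.68 m.
Head difference: h(MW-6) − h(MW-8) = 390.45 − 392.68 = -2.23 m.
Hydraulic gradient: i = |Δh| / L = 2.23 / 1739 = 0.00128.

i ≈ 0.00128 m/m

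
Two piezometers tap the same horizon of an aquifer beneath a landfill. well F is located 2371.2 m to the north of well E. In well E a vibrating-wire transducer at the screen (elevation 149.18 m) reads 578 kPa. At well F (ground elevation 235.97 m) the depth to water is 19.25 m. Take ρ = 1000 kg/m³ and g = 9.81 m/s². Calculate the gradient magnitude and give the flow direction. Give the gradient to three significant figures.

Pressure head at well E: ψ = P/(ρg) = 578×1000 / (1000 × 9.81) = 58.92 m.
Total head at well E: h = z + ψ = 149.18 + 58.92 = 208.10 m.
Total head at well F: h = 235.97 − 19.25 = 216.72 m.
Head difference: h(well E) − h(well F) = 208.10 − 216.72 = -8.62 m.
Hydraulic gradient: i = |Δh| / L = 8.62 / 2371.2 = 0.00364.
Flow is from higher to lower head: from well F toward well E, i.e. toward the south.

i ≈ 0.00364; groundwater flows toward the south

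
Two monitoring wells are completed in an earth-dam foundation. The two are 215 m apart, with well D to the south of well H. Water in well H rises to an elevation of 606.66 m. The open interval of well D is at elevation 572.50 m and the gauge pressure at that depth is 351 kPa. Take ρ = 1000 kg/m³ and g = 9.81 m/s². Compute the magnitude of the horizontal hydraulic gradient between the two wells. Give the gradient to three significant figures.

Total head at well H: h = 606.66 m (water level in the piezometer is the total head).
Pressure head at well D: ψ = P/(ρg) = 351×1000 / (1000 × 9.81) = 35.78 m.
Total head at well D: h = z + ψ = 572.50 + 35.78 = 608.28 m.
Head difference: h(well H) − h(well D) = 606.66 − 608.28 = -1.62 m.
Hydraulic gradient: i = |Δh| / L = 1.62 / 215 = 0.00753.

i ≈ 0.00753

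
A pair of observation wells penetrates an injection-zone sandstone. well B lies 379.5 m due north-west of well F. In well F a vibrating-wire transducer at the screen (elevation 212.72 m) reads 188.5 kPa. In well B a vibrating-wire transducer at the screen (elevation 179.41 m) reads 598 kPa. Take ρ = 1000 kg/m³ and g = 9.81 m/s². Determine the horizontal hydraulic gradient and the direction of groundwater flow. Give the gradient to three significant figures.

Pressure head at well F: ψ = P/(ρg) = 188.5×1000 / (1000 × 9.81) = 19.22 m.
Total head at well F: h = z + ψ = 212.72 + 19.22 = 231.94 m.
Pressure head at well B: ψ = P/(ρg) = 598×1000 / (1000 × 9.81) = 60.96 m.
Total head at well B: h = z + ψ = 179.41 + 60.96 = 240.37 m.
Head difference: h(well F) − h(well B) = 231.94 − 240.37 = -8.43 m.
Hydraulic gradient: i = |Δh| / L = 8.43 / 379.5 = 0.0222.
Flow is from higher to lower head: from well B toward well F, i.e. toward the south-east.

i ≈ 0.0222; groundwater flows toward the south-east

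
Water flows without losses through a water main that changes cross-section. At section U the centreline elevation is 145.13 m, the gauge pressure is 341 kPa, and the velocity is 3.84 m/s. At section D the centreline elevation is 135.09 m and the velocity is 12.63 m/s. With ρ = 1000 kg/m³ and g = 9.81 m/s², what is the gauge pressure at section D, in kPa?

P₂ ≈ 367 kPa

Pressure head at U: ψ₁ = P₁/(ρg) = 341×1000 / (1000 × 9.81) = 34.76 m.
Velocity heads: v₁²/2g = 3.84²/19.62 = 0.752 m; v₂²/2g = 12.63²/19.62 = 8.130 m.
Total head H = z₁ + ψ₁ + v₁²/2g = 145.13 + 34.76 + 0.752 = 180.64 m.
ψ₂ = H − z₂ − v₂²/2g = 180.64 − 135.09 − 8.130 = 37.42 m.
P₂ = ρgψ₂ = 1000 × 9.81 × 37.42 ≈ 367 kPa.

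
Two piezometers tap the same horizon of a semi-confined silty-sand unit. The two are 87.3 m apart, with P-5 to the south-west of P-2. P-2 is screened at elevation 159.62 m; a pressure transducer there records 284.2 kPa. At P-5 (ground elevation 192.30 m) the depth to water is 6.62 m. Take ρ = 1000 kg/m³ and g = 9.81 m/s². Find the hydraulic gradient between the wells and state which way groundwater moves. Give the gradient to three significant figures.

i ≈ 0.0333; groundwater flows toward the south-west

Pressure head at P-2: ψ = P/(ρg) = 284.2×1000 / (1000 × 9.81) = 28.97 m.
Total head at P-2: h = z + ψ = 159.62 + 28.97 = 188.59 m.
Total head at P-5: h = 192.30 − 6.62 = 185.68 m.
Head difference: h(P-2) − h(P-5) = 188.59 − 185.68 = 2.91 m.
Hydraulic gradient: i = |Δh| / L = 2.91 / 87.3 = 0.0333.
Flow is from higher to lower head: from P-2 toward P-5, i.e. toward the south-west.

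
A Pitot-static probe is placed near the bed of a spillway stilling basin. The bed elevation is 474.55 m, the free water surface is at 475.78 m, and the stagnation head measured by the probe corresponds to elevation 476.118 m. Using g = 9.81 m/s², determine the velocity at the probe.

v ≈ 2.58 m/s

Near the bed, under hydrostatic conditions, the piezometric head (z + ψ) equals the free-surface elevation, 475.78 m.
Velocity head = total − piezometric = 476.118 − 475.78 = 0.338 m.
v = √(2g·h_v) = √(2 × 9.81 × 0.338) = 2.58 m/s.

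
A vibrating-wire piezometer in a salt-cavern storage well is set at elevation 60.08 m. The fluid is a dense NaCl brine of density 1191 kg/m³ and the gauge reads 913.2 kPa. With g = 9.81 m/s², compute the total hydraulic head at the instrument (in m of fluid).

h ≈ 138.24 m

ψ = P/(ρg) = 913.2×1000 / (1191 × 9.81) = 78.16 m.
h = z + ψ = 60.08 + 78.16 = 138.24 m.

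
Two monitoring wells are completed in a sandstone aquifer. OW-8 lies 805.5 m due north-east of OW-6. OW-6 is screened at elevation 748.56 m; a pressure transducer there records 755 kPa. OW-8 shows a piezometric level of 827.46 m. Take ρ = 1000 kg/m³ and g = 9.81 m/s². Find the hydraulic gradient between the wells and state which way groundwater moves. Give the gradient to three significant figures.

i ≈ 0.00241; groundwater flows toward the south-west

Pressure head at OW-6: ψ = P/(ρg) = 755×1000 / (1000 × 9.81) = 76.96 m.
Total head at OW-6: h = z + ψ = 748.56 + 76.96 = 825.52 m.
Total head at OW-8: h = 827.46 m (water level in the piezometer is the total head).
Head difference: h(OW-6) − h(OW-8) = 825.52 − 827.46 = -1.94 m.
Hydraulic gradient: i = |Δh| / L = 1.94 / 805.5 = 0.00241.
Flow is from higher to lower head: from OW-8 toward OW-6, i.e. toward the south-west.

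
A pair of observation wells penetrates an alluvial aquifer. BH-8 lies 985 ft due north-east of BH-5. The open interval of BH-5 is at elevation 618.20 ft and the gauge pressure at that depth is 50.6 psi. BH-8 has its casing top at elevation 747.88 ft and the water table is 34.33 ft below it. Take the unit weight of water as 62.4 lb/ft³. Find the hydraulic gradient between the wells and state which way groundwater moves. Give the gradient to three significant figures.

i ≈ 0.0217; groundwater flows toward the north-east

Pressure head at BH-5: ψ = 144·P/γ = 144 × 50.6 / 62.4 = 116.77 ft.
Total head at BH-5: h = z + ψ = 618.20 + 116.77 = 734.97 ft.
Total head at BH-8: h = 747.88 − 34.33 = 713.55 ft.
Head difference: h(BH-5) − h(BH-8) = 734.97 − 713.55 = 21.42 ft.
Hydraulic gradient: i = |Δh| / L = 21.42 / 985 = 0.0217.
Flow is from higher to lower head: from BH-5 toward BH-8, i.e. toward the north-east.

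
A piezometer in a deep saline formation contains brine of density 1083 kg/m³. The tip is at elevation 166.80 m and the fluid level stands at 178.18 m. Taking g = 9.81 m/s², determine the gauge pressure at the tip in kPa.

P ≈ 121 kPa

Pressure head ψ = h − z = 178.18 − 166.80 = 11.38 m.
P = ρgψ = 1083 × 9.81 × 11.38 = 120904 Pa ≈ 121 kPa.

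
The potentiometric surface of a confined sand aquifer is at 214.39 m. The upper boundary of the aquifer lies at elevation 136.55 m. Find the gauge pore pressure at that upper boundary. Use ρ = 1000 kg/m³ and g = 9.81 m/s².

Pressure head at the aquifer top: ψ = h − z = 214.39 − 136.55 = 77.84 m.
P = ρgψ = 1000 × 9.81 × 77.84 = 763610 Pa ≈ 764 kPa.

P ≈ 764 kPa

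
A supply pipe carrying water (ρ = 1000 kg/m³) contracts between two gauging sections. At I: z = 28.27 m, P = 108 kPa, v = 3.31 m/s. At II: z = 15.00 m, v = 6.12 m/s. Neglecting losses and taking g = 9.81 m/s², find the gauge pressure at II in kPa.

Pressure head at I: ψ₁ = P₁/(ρg) = 108×1000 / (1000 × 9.81) = 11.01 m.
Velocity heads: v₁²/2g = 3.31²/19.62 = 0.558 m; v₂²/2g = 6.12²/19.62 = 1.909 m.
Total head H = z₁ + ψ₁ + v₁²/2g = 28.27 + 11.01 + 0.558 = 39.84 m.
ψ₂ = H − z₂ − v₂²/2g = 39.84 − 15.00 − 1.909 = 22.93 m.
P₂ = ρgψ₂ = 1000 × 9.81 × 22.93 ≈ 225 kPa.

P₂ ≈ 225 kPa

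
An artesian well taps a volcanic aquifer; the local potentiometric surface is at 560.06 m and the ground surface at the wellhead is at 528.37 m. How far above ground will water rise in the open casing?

≈ 31.69 m above ground

Water rises to the potentiometric surface, so the rise above ground = 560.06 − 528.37 = 31.69 m.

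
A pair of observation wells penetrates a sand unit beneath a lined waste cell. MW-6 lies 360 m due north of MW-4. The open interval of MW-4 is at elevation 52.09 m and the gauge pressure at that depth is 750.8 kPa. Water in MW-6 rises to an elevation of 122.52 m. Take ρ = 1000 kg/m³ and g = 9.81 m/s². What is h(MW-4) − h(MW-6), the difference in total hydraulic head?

Pressure head at MW-4: ψ = P/(ρg) = 750.8×1000 / (1000 × 9.81) = 76.53 m.
Total head at MW-4: h = z + ψ = 52.09 + 76.53 = 128.62 m.
Total head at MW-6: h = 122.52 m (water level in the piezometer is the total head).
Head difference: h(MW-4) − h(MW-6) = 128.62 − 122.52 = 6.10 m.

Δh ≈ 6.10 m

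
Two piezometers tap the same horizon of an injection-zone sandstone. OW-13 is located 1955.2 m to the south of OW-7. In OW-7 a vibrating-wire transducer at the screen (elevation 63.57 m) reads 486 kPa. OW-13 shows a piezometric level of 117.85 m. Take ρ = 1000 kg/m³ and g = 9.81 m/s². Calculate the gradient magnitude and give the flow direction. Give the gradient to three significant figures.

Pressure head at OW-7: ψ = P/(ρg) = 486×1000 / (1000 × 9.81) = 49.54 m.
Total head at OW-7: h = z + ψ = 63.57 + 49.54 = 113.11 m.
Total head at OW-13: h = 117.85 m (water level in the piezometer is the total head).
Head difference: h(OW-7) − h(OW-13) = 113.11 − 117.85 = -4.74 m.
Hydraulic gradient: i = |Δh| / L = 4.74 / 1955.2 = 0.00242.
Flow is from higher to lower head: from OW-13 toward OW-7, i.e. toward the north.

i ≈ 0.00242; groundwater flows toward the north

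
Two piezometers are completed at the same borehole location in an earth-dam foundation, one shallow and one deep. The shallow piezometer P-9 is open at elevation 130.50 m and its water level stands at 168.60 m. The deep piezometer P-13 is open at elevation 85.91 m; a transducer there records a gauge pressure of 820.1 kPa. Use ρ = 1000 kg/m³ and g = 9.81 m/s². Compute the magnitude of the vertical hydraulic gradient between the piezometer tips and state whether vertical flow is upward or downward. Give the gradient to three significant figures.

Total head at P-9: h = 168.60 m (water level in the standpipe).
Pressure head at P-13: ψ = P/(ρg) = 820.1×1000 / (1000 × 9.81) = 83.60 m.
Total head at P-13: h = z + ψ = 85.91 + 83.60 = 169.51 m.
Δh = h(P-9) − h(P-13) = 168.60 − 169.51 = -0.91 m.
Vertical separation Δz = 130.50 − 85.91 = 44.59 m.
|i_v| = |Δh| / Δz = 0.91 / 44.59 = 0.0204.
Head is higher in the deep piezometer, so vertical flow is upward (discharge condition).

|i_v| ≈ 0.0204; vertical flow is upward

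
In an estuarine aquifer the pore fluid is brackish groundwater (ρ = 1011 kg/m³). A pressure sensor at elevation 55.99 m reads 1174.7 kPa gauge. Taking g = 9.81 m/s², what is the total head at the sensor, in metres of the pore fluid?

ψ = P/(ρg) = 1174.7×1000 / (1011 × 9.81) = 118.44 m.
h = z + ψ = 55.99 + 118.44 = 174.43 m.

h ≈ 174.43 m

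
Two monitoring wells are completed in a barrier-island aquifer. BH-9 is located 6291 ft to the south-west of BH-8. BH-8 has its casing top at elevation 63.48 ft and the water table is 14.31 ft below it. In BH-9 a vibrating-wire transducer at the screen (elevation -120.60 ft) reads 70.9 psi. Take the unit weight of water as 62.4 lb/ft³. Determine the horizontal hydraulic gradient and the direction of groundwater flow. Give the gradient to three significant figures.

Total head at BH-8: h = 63.48 − 14.31 = 49.17 ft.
Pressure head at BH-9: ψ = 144·P/γ = 144 × 70.9 / 62.4 = 163.62 ft.
Total head at BH-9: h = z + ψ = -120.60 + 163.62 = 43.02 ft.
Head difference: h(BH-8) − h(BH-9) = 49.17 − 43.02 = 6.15 ft.
Hydraulic gradient: i = |Δh| / L = 6.15 / 6291 = 0.000978.
Flow is from higher to lower head: from BH-8 toward BH-9, i.e. toward the south-west.

i ≈ 0.000978; groundwater flows toward the south-west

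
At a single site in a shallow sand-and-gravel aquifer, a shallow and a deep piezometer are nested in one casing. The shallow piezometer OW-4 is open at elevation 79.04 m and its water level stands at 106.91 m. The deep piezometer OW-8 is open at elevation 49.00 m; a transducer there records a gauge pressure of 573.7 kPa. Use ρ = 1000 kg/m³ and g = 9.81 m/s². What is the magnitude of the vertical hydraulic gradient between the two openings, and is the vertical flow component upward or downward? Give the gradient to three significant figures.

Total head at OW-4: h = 106.91 m (water level in the standpipe).
Pressure head at OW-8: ψ = P/(ρg) = 573.7×1000 / (1000 × 9.81) = 58.48 m.
Total head at OW-8: h = z + ψ = 49.00 + 58.48 = 107.48 m.
Δh = h(OW-4) − h(OW-8) = 106.91 − 107.48 = -0.57 m.
Vertical separation Δz = 79.04 − 49.00 = 30.04 m.
|i_v| = |Δh| / Δz = 0.57 / 30.04 = 0.0190.
Head is higher in the deep piezometer, so vertical flow is upward (discharge condition).

|i_v| ≈ 0.0190; vertical flow is upward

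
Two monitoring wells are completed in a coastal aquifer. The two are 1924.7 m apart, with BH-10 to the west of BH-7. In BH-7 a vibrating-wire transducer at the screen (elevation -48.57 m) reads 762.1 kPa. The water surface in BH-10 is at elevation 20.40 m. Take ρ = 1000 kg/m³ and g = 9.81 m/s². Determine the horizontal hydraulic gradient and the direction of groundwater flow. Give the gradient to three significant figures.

i ≈ 0.00453; groundwater flows toward the west

Pressure head at BH-7: ψ = P/(ρg) = 762.1×1000 / (1000 × 9.81) = 77.69 m.
Total head at BH-7: h = z + ψ = -48.57 + 77.69 = 29.12 m.
Total head at BH-10: h = 20.40 m (water level in the piezometer is the total head).
Head difference: h(BH-7) − h(BH-10) = 29.12 − 20.40 = 8.72 m.
Hydraulic gradient: i = |Δh| / L = 8.72 / 1924.7 = 0.00453.
Flow is from higher to lower head: from BH-7 toward BH-10, i.e. toward the west.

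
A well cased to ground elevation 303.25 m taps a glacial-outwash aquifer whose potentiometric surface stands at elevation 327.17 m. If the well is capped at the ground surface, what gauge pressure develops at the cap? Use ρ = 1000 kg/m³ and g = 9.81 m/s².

Head above the cap: Δh = 327.17 − 303.25 = 23.92 m.
P = ρgΔh = 1000 × 9.81 × 23.92 = 234655 Pa ≈ 235 kPa.

P ≈ 235 kPa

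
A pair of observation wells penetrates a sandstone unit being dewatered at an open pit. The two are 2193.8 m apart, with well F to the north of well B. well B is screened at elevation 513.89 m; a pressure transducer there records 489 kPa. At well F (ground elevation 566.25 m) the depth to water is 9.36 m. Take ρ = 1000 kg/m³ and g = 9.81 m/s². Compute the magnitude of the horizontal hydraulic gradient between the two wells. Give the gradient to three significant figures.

i ≈ 0.00312

Pressure head at well B: ψ = P/(ρg) = 489×1000 / (1000 × 9.81) = 49.85 m.
Total head at well B: h = z + ψ = 513.89 + 49.85 = 563.74 m.
Total head at well F: h = 566.25 − 9.36 = 556.89 m.
Head difference: h(well B) − h(well F) = 563.74 − 556.89 = 6.85 m.
Hydraulic gradient: i = |Δh| / L = 6.85 / 2193.8 = 0.00312.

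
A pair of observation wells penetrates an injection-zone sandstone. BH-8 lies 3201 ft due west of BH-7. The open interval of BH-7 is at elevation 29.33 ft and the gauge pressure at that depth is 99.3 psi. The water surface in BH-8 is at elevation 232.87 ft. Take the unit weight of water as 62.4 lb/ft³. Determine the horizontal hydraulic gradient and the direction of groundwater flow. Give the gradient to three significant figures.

Pressure head at BH-7: ψ = 144·P/γ = 144 × 99.3 / 62.4 = 229.15 ft.
Total head at BH-7: h = z + ψ = 29.33 + 229.15 = 258.48 ft.
Total head at BH-8: h = 232.87 ft (water level in the piezometer is the total head).
Head difference: h(BH-7) − h(BH-8) = 258.48 − 232.87 = 25.61 ft.
Hydraulic gradient: i = |Δh| / L = 25.61 / 3201 = 0.00800.
Flow is from higher to lower head: from BH-7 toward BH-8, i.e. toward the west.

i ≈ 0.00800; groundwater flows toward the west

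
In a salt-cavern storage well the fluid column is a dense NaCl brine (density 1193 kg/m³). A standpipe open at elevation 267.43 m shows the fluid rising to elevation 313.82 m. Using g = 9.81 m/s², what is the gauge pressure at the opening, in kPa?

Pressure head ψ = h − z = 313.82 − 267.43 = 46.39 m.
P = ρgψ = 1193 × 9.81 × 46.39 = 542917 Pa ≈ 543 kPa.

P ≈ 543 kPa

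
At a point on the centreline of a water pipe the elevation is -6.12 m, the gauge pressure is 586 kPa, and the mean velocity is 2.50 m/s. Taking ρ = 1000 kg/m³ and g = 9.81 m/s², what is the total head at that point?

Pressure head ψ = P/(ρg) = 586×1000 / (1000 × 9.81) = 59.73 m.
Velocity head = v²/(2g) = 2.50² / (2 × 9.81) = 0.319 m.
h = z + ψ + v²/(2g) = -6.12 + 59.73 + 0.319 = 53.93 m.

h ≈ 53.93 m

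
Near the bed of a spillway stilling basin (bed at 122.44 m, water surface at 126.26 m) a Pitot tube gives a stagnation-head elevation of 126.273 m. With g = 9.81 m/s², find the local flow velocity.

Near the bed, under hydrostatic conditions, the piezometric head (z + ψ) equals the free-surface elevation, 126.26 m.
Velocity head = total − piezometric = 126.273 − 126.26 = 0.013 m.
v = √(2g·h_v) = √(2 × 9.81 × 0.013) = 0.505 m/s.

v ≈ 0.505 m/s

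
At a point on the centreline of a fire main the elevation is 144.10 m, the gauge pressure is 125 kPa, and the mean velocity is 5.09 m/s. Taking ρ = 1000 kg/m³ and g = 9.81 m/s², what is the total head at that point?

h ≈ 158.16 m

Pressure head ψ = P/(ρg) = 125×1000 / (1000 × 9.81) = 12.74 m.
Velocity head = v²/(2g) = 5.09² / (2 × 9.81) = 1.320 m.
h = z + ψ + v²/(2g) = 144.10 + 12.74 + 1.320 = 158.16 m.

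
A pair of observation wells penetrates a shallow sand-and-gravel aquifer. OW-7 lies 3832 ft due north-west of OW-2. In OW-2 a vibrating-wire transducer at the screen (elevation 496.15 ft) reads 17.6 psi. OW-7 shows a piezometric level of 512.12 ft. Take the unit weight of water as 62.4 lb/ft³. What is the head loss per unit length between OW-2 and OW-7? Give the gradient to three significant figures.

i ≈ 0.00643 ft/ft

Pressure head at OW-2: ψ = 144·P/γ = 144 × 17.6 / 62.4 = 40.62 ft.
Total head at OW-2: h = z + ψ = 496.15 + 40.62 = 536.77 ft.
Total head at OW-7: h = 512.12 ft (water level in the piezometer is the total head).
Head difference: h(OW-2) − h(OW-7) = 536.77 − 512.12 = 24.65 ft.
Hydraulic gradient: i = |Δh| / L = 24.65 / 3832 = 0.00643.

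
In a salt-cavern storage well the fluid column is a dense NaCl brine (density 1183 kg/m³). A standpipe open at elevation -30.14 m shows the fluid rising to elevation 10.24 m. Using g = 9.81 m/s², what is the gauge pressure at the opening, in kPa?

Pressure head ψ = h − z = 10.24 − (-30.14) = 40.38 m.
P = ρgψ = 1183 × 9.81 × 40.38 = 468619 Pa ≈ 469 kPa.

P ≈ 469 kPa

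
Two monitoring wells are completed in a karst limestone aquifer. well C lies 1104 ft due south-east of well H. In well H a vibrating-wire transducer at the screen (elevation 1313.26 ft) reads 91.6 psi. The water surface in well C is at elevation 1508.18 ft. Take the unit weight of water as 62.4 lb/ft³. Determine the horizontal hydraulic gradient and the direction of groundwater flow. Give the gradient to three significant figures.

i ≈ 0.0149; groundwater flows toward the south-east

Pressure head at well H: ψ = 144·P/γ = 144 × 91.6 / 62.4 = 211.38 ft.
Total head at well H: h = z + ψ = 1313.26 + 211.38 = 1524.64 ft.
Total head at well C: h = 1508.18 ft (water level in the piezometer is the total head).
Head difference: h(well H) − h(well C) = 1524.64 − 1508.18 = 16.46 ft.
Hydraulic gradient: i = |Δh| / L = 16.46 / 1104 = 0.0149.
Flow is from higher to lower head: from well H toward well C, i.e. toward the south-east.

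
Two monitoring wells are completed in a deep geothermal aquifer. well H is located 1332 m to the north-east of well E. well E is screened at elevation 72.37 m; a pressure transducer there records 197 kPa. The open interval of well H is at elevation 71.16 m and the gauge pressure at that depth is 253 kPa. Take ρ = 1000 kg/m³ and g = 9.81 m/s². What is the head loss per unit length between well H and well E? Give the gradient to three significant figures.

Pressure head at well E: ψ = P/(ρg) = 197×1000 / (1000 × 9.81) = 20.08 m.
Total head at well E: h = z + ψ = 72.37 + 20.08 = 92.45 m.
Pressure head at well H: ψ = P/(ρg) = 253×1000 / (1000 × 9.81) = 25.79 m.
Total head at well H: h = z + ψ = 71.16 + 25.79 = 96.95 m.
Head difference: h(well E) − h(well H) = 92.45 − 96.95 = -4.50 m.
Hydraulic gradient: i = |Δh| / L = 4.50 / 1332 = 0.00338.

i ≈ 0.00338 m/m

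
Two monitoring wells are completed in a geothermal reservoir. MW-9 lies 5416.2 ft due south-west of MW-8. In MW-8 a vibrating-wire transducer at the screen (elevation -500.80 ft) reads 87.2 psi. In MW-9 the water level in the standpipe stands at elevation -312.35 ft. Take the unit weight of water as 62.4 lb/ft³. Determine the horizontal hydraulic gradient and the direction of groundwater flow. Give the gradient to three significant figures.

i ≈ 0.00236; groundwater flows toward the south-west

Pressure head at MW-8: ψ = 144·P/γ = 144 × 87.2 / 62.4 = 201.23 ft.
Total head at MW-8: h = z + ψ = -500.80 + 201.23 = -299.57 ft.
Total head at MW-9: h = -312.35 ft (water level in the piezometer is the total head).
Head difference: h(MW-8) − h(MW-9) = -299.57 − (-312.35) = 12.78 ft.
Hydraulic gradient: i = |Δh| / L = 12.78 / 5416.2 = 0.00236.
Flow is from higher to lower head: from MW-8 toward MW-9, i.e. toward the south-west.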